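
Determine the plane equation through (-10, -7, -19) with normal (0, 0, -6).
d = n·P = (0)(-10) + (0)(-7) + (-6)(-19) = 114
Plane: -6z = 114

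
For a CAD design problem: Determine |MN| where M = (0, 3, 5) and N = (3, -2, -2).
d = √[(3)² + (-5)² + (-7)²] = √83 = 9.11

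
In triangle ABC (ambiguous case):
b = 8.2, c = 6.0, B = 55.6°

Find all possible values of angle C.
sin(C)/c = sin(B)/b  →  sin(C) = c·sin(B)/b = 6.0·sin(55.6°)/8.2 = 0.603742
C₁ = arcsin(0.603742) = 37.14°,  C₂ = 180° - C₁ = 142.86°
Check C₂: A = 180° - 55.6° - 142.86° = -18.46° ≤ 0, rejected
C = 37.14° (one solution)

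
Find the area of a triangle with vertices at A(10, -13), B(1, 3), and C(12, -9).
Using the coordinate formula: Area = (1/2)|x₁(y₂-y₃) + x₂(y₃-y₁) + x₃(y₁-y₂)|
Area = (1/2)|10(3-(-9)) + 1((-9)-(-13)) + 12((-13)-3)|
Area = (1/2)|10*12 + 1*4 + 12*(-16)|
Area = (1/2)|120 + 4 + (-192)|
Area = (1/2)*68 = 34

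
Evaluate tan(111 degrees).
tan(111 degrees) = -2.6051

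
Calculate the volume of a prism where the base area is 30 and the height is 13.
Volume = base area * height
Volume = 30 * 13
Volume = 390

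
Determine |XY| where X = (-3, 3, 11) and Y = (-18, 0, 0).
d = √[(-15)² + (-3)² + (-11)²] = √355 = 18.84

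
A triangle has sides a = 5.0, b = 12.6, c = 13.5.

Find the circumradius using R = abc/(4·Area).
s = (a+b+c)/2 = 15.55
Area = √(s(s-a)(s-b)(s-c)) = √(15.55·10.55·2.95·2.05) = 31.4977
R = abc/(4·Area) = (5.0·12.6·13.5)/(4·31.4977) = 850.5/125.9908 = 6.75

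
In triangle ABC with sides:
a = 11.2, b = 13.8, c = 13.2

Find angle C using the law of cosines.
cos(C) = (a² + b² - c²)/(2ab)
cos(C) = (11.2² + 13.8² - 13.2²)/(2·11.2·13.8) = 141.64/309.12 = 0.458204
C = arccos(0.458204) = 62.73°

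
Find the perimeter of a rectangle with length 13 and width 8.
Perimeter = 2 * (length + width)
Perimeter = 2 * (13 + 8)
Perimeter = 2 * 21
Perimeter = 42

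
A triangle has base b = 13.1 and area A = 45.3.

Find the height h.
A = ½bh  →  h = 2A/b
h = 2·45.3/13.1 = 6.916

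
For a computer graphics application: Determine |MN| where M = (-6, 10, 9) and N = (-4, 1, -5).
d = √[(2)² + (-9)² + (-14)²] = √281 = 16.76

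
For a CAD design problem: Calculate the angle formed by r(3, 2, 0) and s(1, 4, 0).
r·s = 11, |r|² = 13, |s|² = 17
cos θ = 11/√221 ≈ 0.7399
θ ≈ 42.27°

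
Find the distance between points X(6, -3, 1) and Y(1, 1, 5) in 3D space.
d = √[(-5)² + (4)² + (4)²] = √57 = 7.55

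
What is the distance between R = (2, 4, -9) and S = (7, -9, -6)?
d = √[(5)² + (-13)² + (3)²] = √203 = 14.25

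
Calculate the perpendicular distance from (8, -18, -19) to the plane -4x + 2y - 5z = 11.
d = |(-4)(8) + 2(-18) + (-5)(-19) - (11)| / √((-4)² + 2² + (-5)²) = 16/√45 = 2.385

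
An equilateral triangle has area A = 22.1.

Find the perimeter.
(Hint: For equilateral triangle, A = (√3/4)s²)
A = (√3/4)s²  →  s² = 4A/√3 = 4·22.1/√3 = 51.0378
s = 7.14407
Perimeter = 3s = 21.43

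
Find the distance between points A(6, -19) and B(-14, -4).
Using the distance formula: d = sqrt((x₂-x₁)² + (y₂-y₁)²)
dx = (-14) - 6 = -20
dy = (-4) - (-19) = 15
d = sqrt((-20)² + 15²) = sqrt(400 + 225) = sqrt(625) = 25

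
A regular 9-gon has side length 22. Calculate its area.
For a regular 9-gon with side length s = 22:
Apothem a = s / (2*tan(pi/9)) = 22 / (2*tan(pi/9)) ≈ 30.22225
Perimeter P = 9 * 22 = 198
Area = (1/2) * P * a = (1/2) * 198 * 30.22225 = 2992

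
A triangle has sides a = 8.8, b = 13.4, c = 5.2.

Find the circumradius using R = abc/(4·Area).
s = (a+b+c)/2 = 13.7
Area = √(s(s-a)(s-b)(s-c)) = √(13.7·4.9·0.3·8.5) = 13.0836
R = abc/(4·Area) = (8.8·13.4·5.2)/(4·13.0836) = 613.184/52.3344 = 11.72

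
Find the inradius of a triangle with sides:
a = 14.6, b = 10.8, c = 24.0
s = (a+b+c)/2 = (14.6+10.8+24.0)/2 = 24.7
Area = √(s(s-a)(s-b)(s-c)) = √(24.7·10.1·13.9·0.7) = 49.2681
r = Area/s = 49.2681/24.7 = 1.995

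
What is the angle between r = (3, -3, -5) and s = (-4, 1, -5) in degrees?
r·s = 10, |r|² = 43, |s|² = 42
cos θ = 10/√1806 ≈ 0.2353
θ ≈ 76.39°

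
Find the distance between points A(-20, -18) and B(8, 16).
Using the distance formula: d = sqrt((x₂-x₁)² + (y₂-y₁)²)
dx = 8 - (-20) = 28
dy = 16 - (-18) = 34
d = sqrt(28² + 34²) = sqrt(784 + 1156) = sqrt(1940) = 44.05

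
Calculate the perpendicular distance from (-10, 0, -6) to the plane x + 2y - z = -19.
d = |1(-10) + 2(0) + (-1)(-6) - (-19)| / √(1² + 2² + (-1)²) = 15/√6 = 6.124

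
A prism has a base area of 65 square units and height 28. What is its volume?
Volume = base area * height
Volume = 65 * 28
Volume = 1820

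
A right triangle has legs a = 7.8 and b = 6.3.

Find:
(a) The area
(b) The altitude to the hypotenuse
(a) Area = ½ab = ½·7.8·6.3 = 24.57
(b) Hypotenuse c = √(7.8² + 6.3²) = √100.53 = 10.0265
    Area = ½·c·h_c  →  h_c = 2·Area/c = 2·24.57/10.0265 = 4.901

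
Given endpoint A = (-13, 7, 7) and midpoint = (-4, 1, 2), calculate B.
B = (2×(-4) - (-13), 2×1 - 7, 2×2 - 7) = (5, -5, -3)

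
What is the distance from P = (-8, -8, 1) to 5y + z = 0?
d = |0(-8) + 5(-8) + 1(1) - (0)| / √(0² + 5² + 1²) = 39/√26 = 7.649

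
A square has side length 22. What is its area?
Area = s²
Area = 22²
Area = 484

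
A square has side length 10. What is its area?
Area = s²
Area = 10²
Area = 100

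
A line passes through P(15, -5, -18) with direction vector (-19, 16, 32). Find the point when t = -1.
P(-1) = (15 + (-19)(-1), -5 + 16(-1), -18 + 32(-1)) = (34, -21, -50)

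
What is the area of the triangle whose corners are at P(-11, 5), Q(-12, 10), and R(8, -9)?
Using the coordinate formula: Area = (1/2)|x₁(y₂-y₃) + x₂(y₃-y₁) + x₃(y₁-y₂)|
Area = (1/2)|(-11)(10-(-9)) + (-12)((-9)-5) + 8(5-10)|
Area = (1/2)|(-11)*19 + (-12)*(-14) + 8*(-5)|
Area = (1/2)|(-209) + 168 + (-40)|
Area = (1/2)*81 = 40.50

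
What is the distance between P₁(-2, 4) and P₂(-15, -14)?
Using the distance formula: d = sqrt((x₂-x₁)² + (y₂-y₁)²)
dx = (-15) - (-2) = -13
dy = (-14) - 4 = -18
d = sqrt((-13)² + (-18)²) = sqrt(169 + 324) = sqrt(493) = 22.20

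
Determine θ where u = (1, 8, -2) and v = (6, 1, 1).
u·v = 12, |u|² = 69, |v|² = 38
cos θ = 12/√2622 ≈ 0.2343
θ ≈ 76.45°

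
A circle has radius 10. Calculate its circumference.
Circumference = 2 * pi * r
Circumference = 2 * pi * 10
Circumference = 62.83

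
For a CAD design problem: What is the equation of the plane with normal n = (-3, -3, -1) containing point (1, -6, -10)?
d = n·P = (-3)(1) + (-3)(-6) + (-1)(-10) = 25
Plane: -3x - 3y - z = 25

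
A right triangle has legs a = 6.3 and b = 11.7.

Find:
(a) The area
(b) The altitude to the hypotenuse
(a) Area = ½ab = ½·6.3·11.7 = 36.855
(b) Hypotenuse c = √(6.3² + 11.7²) = √176.58 = 13.2883
    Area = ½·c·h_c  →  h_c = 2·Area/c = 2·36.855/13.2883 = 5.547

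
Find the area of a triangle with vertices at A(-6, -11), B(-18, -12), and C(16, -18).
Using the coordinate formula: Area = (1/2)|x₁(y₂-y₃) + x₂(y₃-y₁) + x₃(y₁-y₂)|
Area = (1/2)|(-6)((-12)-(-18)) + (-18)((-18)-(-11)) + 16((-11)-(-12))|
Area = (1/2)|(-6)*6 + (-18)*(-7) + 16*1|
Area = (1/2)|(-36) + 126 + 16|
Area = (1/2)*106 = 53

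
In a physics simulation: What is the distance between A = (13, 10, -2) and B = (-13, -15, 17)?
d = √[(-26)² + (-25)² + (19)²] = √1662 = 40.77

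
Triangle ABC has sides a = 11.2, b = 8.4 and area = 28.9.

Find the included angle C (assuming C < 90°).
Area = ½ab·sin(C)  →  sin(C) = 2·Area/(ab)
sin(C) = 2·28.9/(11.2·8.4) = 0.614371
C = arcsin(0.614371) = 37.91°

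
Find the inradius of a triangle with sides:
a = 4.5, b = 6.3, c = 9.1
s = (a+b+c)/2 = (4.5+6.3+9.1)/2 = 9.95
Area = √(s(s-a)(s-b)(s-c)) = √(9.95·5.45·3.65·0.85) = 12.9708
r = Area/s = 12.9708/9.95 = 1.304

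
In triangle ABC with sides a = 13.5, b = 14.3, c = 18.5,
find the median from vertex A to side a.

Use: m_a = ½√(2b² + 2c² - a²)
m_a = ½√(2·14.3² + 2·18.5² - 13.5²)
m_a = ½√(408.98 + 684.5 - 182.25) = ½√911.23 = 15.09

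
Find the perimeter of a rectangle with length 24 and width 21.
Perimeter = 2 * (length + width)
Perimeter = 2 * (24 + 21)
Perimeter = 2 * 45
Perimeter = 90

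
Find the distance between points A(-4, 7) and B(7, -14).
Using the distance formula: d = sqrt((x₂-x₁)² + (y₂-y₁)²)
dx = 7 - (-4) = 11
dy = (-14) - 7 = -21
d = sqrt(11² + (-21)²) = sqrt(121 + 441) = sqrt(562) = 23.71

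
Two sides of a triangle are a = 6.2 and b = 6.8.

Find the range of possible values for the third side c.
By the triangle inequality: |a - b| < c < a + b
|6.2 - 6.8| < c < 6.2 + 6.8
0.6 < c < 13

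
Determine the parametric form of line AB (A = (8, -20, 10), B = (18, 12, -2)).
Direction vector d = B - A = (10, 32, -12)
x = 8 + 10t, y = -20 + 32t, z = 10 - 12t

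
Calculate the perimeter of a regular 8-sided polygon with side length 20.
Perimeter = number of sides * side length
Perimeter = 8 * 20
Perimeter = 160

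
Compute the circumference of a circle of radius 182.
Circumference = 2 * pi * r
Circumference = 2 * pi * 182
Circumference = 1143.54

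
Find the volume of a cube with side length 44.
Volume = s³
Volume = 44³
Volume = 85184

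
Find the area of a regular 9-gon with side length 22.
For a regular 9-gon with side length s = 22:
Apothem a = s / (2*tan(pi/9)) = 22 / (2*tan(pi/9)) ≈ 30.22225
Perimeter P = 9 * 22 = 198
Area = (1/2) * P * a = (1/2) * 198 * 30.22225 = 2992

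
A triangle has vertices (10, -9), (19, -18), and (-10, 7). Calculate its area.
Using the coordinate formula: Area = (1/2)|x₁(y₂-y₃) + x₂(y₃-y₁) + x₃(y₁-y₂)|
Area = (1/2)|10((-18)-7) + 19(7-(-9)) + (-10)((-9)-(-18))|
Area = (1/2)|10*(-25) + 19*16 + (-10)*9|
Area = (1/2)|(-250) + 304 + (-90)|
Area = (1/2)*36 = 18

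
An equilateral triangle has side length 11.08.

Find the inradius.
For an equilateral triangle, r = s/(2√3) where s is the side.
r = 11.08/(2√3) = 11.08/3.464102 = 3.199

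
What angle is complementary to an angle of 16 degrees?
Complementary angles sum to 90 degrees.
Other angle = 90 - 16
Other angle = 74 degrees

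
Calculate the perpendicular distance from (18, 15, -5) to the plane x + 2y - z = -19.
d = |1(18) + 2(15) + (-1)(-5) - (-19)| / √(1² + 2² + (-1)²) = 72/√6 = 29.39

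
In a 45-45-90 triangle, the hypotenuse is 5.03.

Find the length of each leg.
In a 45-45-90 triangle, hypotenuse = leg·√2  →  leg = hypotenuse/√2
leg = 5.03/√2 = 3.557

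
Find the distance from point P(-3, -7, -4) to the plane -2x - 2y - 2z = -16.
d = |(-2)(-3) + (-2)(-7) + (-2)(-4) - (-16)| / √((-2)² + (-2)² + (-2)²) = 44/√12 = 12.7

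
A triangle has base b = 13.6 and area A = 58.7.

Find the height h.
A = ½bh  →  h = 2A/b
h = 2·58.7/13.6 = 8.632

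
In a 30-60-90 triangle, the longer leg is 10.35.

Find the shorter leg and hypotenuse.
In a 30-60-90 triangle, sides are in ratio 1 : √3 : 2.
Long leg = short leg·√3  →  short leg = 10.35/√3 = 5.976
Hypotenuse = 2·(short leg) = 2·10.35/√3 = 11.95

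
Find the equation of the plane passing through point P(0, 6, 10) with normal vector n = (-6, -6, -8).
d = n·P = (-6)(0) + (-6)(6) + (-8)(10) = -116
Plane: -6x - 6y - 8z = -116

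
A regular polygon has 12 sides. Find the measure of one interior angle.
Interior angle of a regular n-gon = (n-2)*180/n
Interior angle = (12-2)*180/12
Interior angle = 10*180/12
Interior angle = 1800/12
Interior angle = 150 degrees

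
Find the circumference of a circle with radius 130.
Circumference = 2 * pi * r
Circumference = 2 * pi * 130
Circumference = 816.81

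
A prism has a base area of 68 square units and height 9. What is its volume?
Volume = base area * height
Volume = 68 * 9
Volume = 612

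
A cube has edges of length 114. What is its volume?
Volume = s³
Volume = 114³
Volume = 1481544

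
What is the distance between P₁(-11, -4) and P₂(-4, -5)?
Using the distance formula: d = sqrt((x₂-x₁)² + (y₂-y₁)²)
dx = (-4) - (-11) = 7
dy = (-5) - (-4) = -1
d = sqrt(7² + (-1)²) = sqrt(49 + 1) = sqrt(50) = 7.07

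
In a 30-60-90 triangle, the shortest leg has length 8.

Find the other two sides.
Long leg = 8√3 = 13.86, Hypotenuse = 16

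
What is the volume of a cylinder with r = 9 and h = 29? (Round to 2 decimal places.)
Volume = pi * r² * h
Volume = pi * 9² * 29
Volume = pi * 81 * 29
Volume = pi * 2349
Volume = 7379.60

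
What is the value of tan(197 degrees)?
tan(197 degrees) = 0.3057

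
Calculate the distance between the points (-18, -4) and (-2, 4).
Using the distance formula: d = sqrt((x₂-x₁)² + (y₂-y₁)²)
dx = (-2) - (-18) = 16
dy = 4 - (-4) = 8
d = sqrt(16² + 8²) = sqrt(256 + 64) = sqrt(320) = 17.89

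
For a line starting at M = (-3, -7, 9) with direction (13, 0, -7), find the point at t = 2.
P(2) = (-3 + 13(2), -7 + 0(2), 9 + (-7)(2)) = (23, -7, -5)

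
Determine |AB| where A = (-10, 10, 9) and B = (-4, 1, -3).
d = √[(6)² + (-9)² + (-12)²] = √261 = 16.16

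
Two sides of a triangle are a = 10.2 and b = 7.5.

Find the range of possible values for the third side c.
By the triangle inequality: |a - b| < c < a + b
|10.2 - 7.5| < c < 10.2 + 7.5
2.7 < c < 17.7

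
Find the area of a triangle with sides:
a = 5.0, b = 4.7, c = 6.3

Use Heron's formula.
s = (a+b+c)/2 = (5.0+4.7+6.3)/2 = 8
A = √(s(s-a)(s-b)(s-c)) = √(8·3·3.3·1.7)
A = √134.64 = 11.6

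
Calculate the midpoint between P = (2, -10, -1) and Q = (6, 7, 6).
Midpoint = ((2+6)/2, (-10+7)/2, (-1+6)/2) = (4, -1.5, 2.5)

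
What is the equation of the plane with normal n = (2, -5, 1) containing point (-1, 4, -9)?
d = n·P = (2)(-1) + (-5)(4) + (1)(-9) = -31
Plane: 2x - 5y + z = -31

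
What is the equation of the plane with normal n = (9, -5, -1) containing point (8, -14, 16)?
d = n·P = (9)(8) + (-5)(-14) + (-1)(16) = 126
Plane: 9x - 5y - z = 126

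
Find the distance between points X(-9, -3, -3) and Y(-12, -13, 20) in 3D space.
d = √[(-3)² + (-10)² + (23)²] = √638 = 25.26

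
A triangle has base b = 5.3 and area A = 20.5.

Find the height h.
A = ½bh  →  h = 2A/b
h = 2·20.5/5.3 = 7.736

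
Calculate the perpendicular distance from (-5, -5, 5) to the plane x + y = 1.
d = |1(-5) + 1(-5) + 0(5) - (1)| / √(1² + 1² + 0²) = 11/√2 = 7.778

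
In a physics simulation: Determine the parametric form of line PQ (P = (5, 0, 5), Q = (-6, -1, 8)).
Direction vector d = Q - P = (-11, -1, 3)
x = 5 - 11t, y = 0 - t, z = 5 + 3t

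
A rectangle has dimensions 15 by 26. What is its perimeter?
Perimeter = 2 * (length + width)
Perimeter = 2 * (15 + 26)
Perimeter = 2 * 41
Perimeter = 82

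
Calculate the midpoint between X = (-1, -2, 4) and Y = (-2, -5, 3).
Midpoint = ((-1-2)/2, (-2-5)/2, (4+3)/2) = (-1.5, -3.5, 3.5)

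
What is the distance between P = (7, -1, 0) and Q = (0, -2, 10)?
d = √[(-7)² + (-1)² + (10)²] = √150 = 12.25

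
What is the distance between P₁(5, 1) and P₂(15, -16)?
Using the distance formula: d = sqrt((x₂-x₁)² + (y₂-y₁)²)
dx = 15 - 5 = 10
dy = (-16) - 1 = -17
d = sqrt(10² + (-17)²) = sqrt(100 + 289) = sqrt(389) = 19.72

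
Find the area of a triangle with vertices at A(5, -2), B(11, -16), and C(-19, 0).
Using the coordinate formula: Area = (1/2)|x₁(y₂-y₃) + x₂(y₃-y₁) + x₃(y₁-y₂)|
Area = (1/2)|5((-16)-0) + 11(0-(-2)) + (-19)((-2)-(-16))|
Area = (1/2)|5*(-16) + 11*2 + (-19)*14|
Area = (1/2)|(-80) + 22 + (-266)|
Area = (1/2)*324 = 162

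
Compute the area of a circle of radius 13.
Area = pi * r²
Area = pi * 13²
Area = pi * 169
Area = 530.93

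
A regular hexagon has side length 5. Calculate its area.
For a regular 6-gon with side length s = 5:
Apothem a = s / (2*tan(pi/6)) = 5 / (2*tan(pi/6)) ≈ 4.3301
Perimeter P = 6 * 5 = 30
Area = (1/2) * P * a = (1/2) * 30 * 4.3301 = 64.95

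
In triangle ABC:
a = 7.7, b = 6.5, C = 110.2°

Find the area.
Using A = ½ab·sin(C):
A = ½·7.7·6.5·sin(110.2°) = ½·50.05·0.938493 = 23.49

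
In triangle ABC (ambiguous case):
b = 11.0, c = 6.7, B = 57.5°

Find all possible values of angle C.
sin(C)/c = sin(B)/b  →  sin(C) = c·sin(B)/b = 6.7·sin(57.5°)/11.0 = 0.513702
C₁ = arcsin(0.513702) = 30.91°,  C₂ = 180° - C₁ = 149.09°
Check C₂: A = 180° - 57.5° - 149.09° = -26.59° ≤ 0, rejected
C = 30.91° (one solution)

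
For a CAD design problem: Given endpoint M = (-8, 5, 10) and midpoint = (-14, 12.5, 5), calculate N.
N = (2×(-14) - (-8), 2×12.5 - 5, 2×5 - 10) = (-20, 20, 0)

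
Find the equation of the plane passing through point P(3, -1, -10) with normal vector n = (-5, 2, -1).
d = n·P = (-5)(3) + (2)(-1) + (-1)(-10) = -7
Plane: -5x + 2y - z = -7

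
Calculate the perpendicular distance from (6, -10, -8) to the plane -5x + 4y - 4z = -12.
d = |(-5)(6) + 4(-10) + (-4)(-8) - (-12)| / √((-5)² + 4² + (-4)²) = 26/√57 = 3.444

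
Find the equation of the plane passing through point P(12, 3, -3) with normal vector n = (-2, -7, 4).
d = n·P = (-2)(12) + (-7)(3) + (4)(-3) = -57
Plane: -2x - 7y + 4z = -57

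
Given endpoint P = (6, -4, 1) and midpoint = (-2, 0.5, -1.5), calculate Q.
Q = (2×(-2) - 6, 2×0.5 - (-4), 2×(-1.5) - 1) = (-10, 5, -4)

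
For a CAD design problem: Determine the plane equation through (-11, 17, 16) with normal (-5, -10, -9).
d = n·P = (-5)(-11) + (-10)(17) + (-9)(16) = -259
Plane: -5x - 10y - 9z = -259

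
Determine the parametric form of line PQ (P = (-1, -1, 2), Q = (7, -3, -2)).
Direction vector d = Q - P = (8, -2, -4)
x = -1 + 8t, y = -1 - 2t, z = 2 - 4t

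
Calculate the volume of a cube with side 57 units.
Volume = s³
Volume = 57³
Volume = 185193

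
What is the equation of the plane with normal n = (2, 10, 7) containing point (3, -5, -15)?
d = n·P = (2)(3) + (10)(-5) + (7)(-15) = -149
Plane: 2x + 10y + 7z = -149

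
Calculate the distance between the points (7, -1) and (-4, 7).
Using the distance formula: d = sqrt((x₂-x₁)² + (y₂-y₁)²)
dx = (-4) - 7 = -11
dy = 7 - (-1) = 8
d = sqrt((-11)² + 8²) = sqrt(121 + 64) = sqrt(185) = 13.60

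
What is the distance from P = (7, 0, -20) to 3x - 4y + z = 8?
d = |3(7) + (-4)(0) + 1(-20) - (8)| / √(3² + (-4)² + 1²) = 7/√26 = 1.373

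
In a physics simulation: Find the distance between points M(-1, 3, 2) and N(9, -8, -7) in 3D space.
d = √[(10)² + (-11)² + (-9)²] = √302 = 17.38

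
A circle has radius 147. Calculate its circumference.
Circumference = 2 * pi * r
Circumference = 2 * pi * 147
Circumference = 923.63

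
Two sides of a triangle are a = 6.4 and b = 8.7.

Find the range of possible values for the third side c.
By the triangle inequality: |a - b| < c < a + b
|6.4 - 8.7| < c < 6.4 + 8.7
2.3 < c < 15.1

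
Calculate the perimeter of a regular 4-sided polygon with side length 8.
Perimeter = number of sides * side length
Perimeter = 4 * 8
Perimeter = 32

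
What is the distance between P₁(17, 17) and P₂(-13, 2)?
Using the distance formula: d = sqrt((x₂-x₁)² + (y₂-y₁)²)
dx = (-13) - 17 = -30
dy = 2 - 17 = -15
d = sqrt((-30)² + (-15)²) = sqrt(900 + 225) = sqrt(1125) = 33.54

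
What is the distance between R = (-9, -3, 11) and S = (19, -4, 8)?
d = √[(28)² + (-1)² + (-3)²] = √794 = 28.18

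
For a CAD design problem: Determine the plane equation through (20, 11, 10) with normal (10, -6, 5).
d = n·P = (10)(20) + (-6)(11) + (5)(10) = 184
Plane: 10x - 6y + 5z = 184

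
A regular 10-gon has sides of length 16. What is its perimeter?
Perimeter = number of sides * side length
Perimeter = 10 * 16
Perimeter = 160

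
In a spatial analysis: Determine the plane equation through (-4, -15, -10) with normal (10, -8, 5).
d = n·P = (10)(-4) + (-8)(-15) + (5)(-10) = 30
Plane: 10x - 8y + 5z = 30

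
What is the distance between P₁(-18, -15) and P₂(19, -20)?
Using the distance formula: d = sqrt((x₂-x₁)² + (y₂-y₁)²)
dx = 19 - (-18) = 37
dy = (-20) - (-15) = -5
d = sqrt(37² + (-5)²) = sqrt(1369 + 25) = sqrt(1394) = 37.34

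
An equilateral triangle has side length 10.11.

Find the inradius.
For an equilateral triangle, r = s/(2√3) where s is the side.
r = 10.11/(2√3) = 10.11/3.464102 = 2.919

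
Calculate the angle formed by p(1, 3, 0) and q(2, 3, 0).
p·q = 11, |p|² = 10, |q|² = 13
cos θ = 11/√130 ≈ 0.9648
θ ≈ 15.26°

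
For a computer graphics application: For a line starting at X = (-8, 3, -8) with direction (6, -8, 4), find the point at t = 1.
P(1) = (-8 + 6(1), 3 + (-8)(1), -8 + 4(1)) = (-2, -5, -4)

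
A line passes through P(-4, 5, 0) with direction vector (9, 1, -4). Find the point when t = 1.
P(1) = (-4 + 9(1), 5 + 1(1), 0 + (-4)(1)) = (5, 6, -4)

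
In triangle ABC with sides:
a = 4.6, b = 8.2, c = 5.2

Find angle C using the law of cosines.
cos(C) = (a² + b² - c²)/(2ab)
cos(C) = (4.6² + 8.2² - 5.2²)/(2·4.6·8.2) = 61.36/75.44 = 0.813362
C = arccos(0.813362) = 35.57°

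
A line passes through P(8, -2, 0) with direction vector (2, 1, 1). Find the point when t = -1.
P(-1) = (8 + 2(-1), -2 + 1(-1), 0 + 1(-1)) = (6, -3, -1)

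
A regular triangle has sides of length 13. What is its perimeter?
Perimeter = number of sides * side length
Perimeter = 3 * 13
Perimeter = 39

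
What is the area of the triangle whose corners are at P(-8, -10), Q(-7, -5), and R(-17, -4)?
Using the coordinate formula: Area = (1/2)|x₁(y₂-y₃) + x₂(y₃-y₁) + x₃(y₁-y₂)|
Area = (1/2)|(-8)((-5)-(-4)) + (-7)((-4)-(-10)) + (-17)((-10)-(-5))|
Area = (1/2)|(-8)*(-1) + (-7)*6 + (-17)*(-5)|
Area = (1/2)|8 + (-42) + 85|
Area = (1/2)*51 = 25.50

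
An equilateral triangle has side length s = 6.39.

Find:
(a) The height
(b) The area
(a) Height h = s·√3/2 = 6.39·√3/2 = 5.534
(b) Area = (√3/4)·s² = (√3/4)·6.39² = (√3/4)·40.8321 = 17.68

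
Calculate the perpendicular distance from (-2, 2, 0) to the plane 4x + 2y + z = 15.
d = |4(-2) + 2(2) + 1(0) - (15)| / √(4² + 2² + 1²) = 19/√21 = 4.146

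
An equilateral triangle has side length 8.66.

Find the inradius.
For an equilateral triangle, r = s/(2√3) where s is the side.
r = 8.66/(2√3) = 8.66/3.464102 = 2.5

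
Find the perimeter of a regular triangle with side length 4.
Perimeter = number of sides * side length
Perimeter = 3 * 4
Perimeter = 12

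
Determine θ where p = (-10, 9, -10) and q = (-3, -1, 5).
p·q = -29, |p|² = 281, |q|² = 35
cos θ = -29/√9835 ≈ -0.2924
θ ≈ 107.0°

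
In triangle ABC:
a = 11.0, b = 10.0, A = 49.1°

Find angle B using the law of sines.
sin(B)/b = sin(A)/a
sin(B) = b·sin(A)/a = 10.0·sin(49.1°)/11.0 = 0.687140
B = arcsin(0.687140) = 43.4°  (b ≤ a, so B ≤ A and the acute solution is unique)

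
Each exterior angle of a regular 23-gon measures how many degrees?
Exterior angle of a regular n-gon = 360/n
Exterior angle = 360/23
Exterior angle = 15.65 degrees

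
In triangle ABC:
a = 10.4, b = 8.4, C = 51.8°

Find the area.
Using A = ½ab·sin(C):
A = ½·10.4·8.4·sin(51.8°) = ½·87.36·0.785857 = 34.33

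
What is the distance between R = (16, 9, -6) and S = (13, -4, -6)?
d = √[(-3)² + (-13)² + (0)²] = √178 = 13.34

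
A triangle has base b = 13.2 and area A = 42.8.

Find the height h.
A = ½bh  →  h = 2A/b
h = 2·42.8/13.2 = 6.485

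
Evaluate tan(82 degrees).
tan(82 degrees) = 7.1154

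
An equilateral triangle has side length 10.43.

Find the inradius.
For an equilateral triangle, r = s/(2√3) where s is the side.
r = 10.43/(2√3) = 10.43/3.464102 = 3.011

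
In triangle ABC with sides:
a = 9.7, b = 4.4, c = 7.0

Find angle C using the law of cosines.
cos(C) = (a² + b² - c²)/(2ab)
cos(C) = (9.7² + 4.4² - 7.0²)/(2·9.7·4.4) = 64.45/85.36 = 0.755037
C = arccos(0.755037) = 40.97°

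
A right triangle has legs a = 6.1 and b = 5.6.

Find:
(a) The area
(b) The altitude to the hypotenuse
(a) Area = ½ab = ½·6.1·5.6 = 17.08
(b) Hypotenuse c = √(6.1² + 5.6²) = √68.57 = 8.2807
    Area = ½·c·h_c  →  h_c = 2·Area/c = 2·17.08/8.2807 = 4.125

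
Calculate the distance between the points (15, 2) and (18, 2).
Using the distance formula: d = sqrt((x₂-x₁)² + (y₂-y₁)²)
dx = 18 - 15 = 3
dy = 2 - 2 = 0
d = sqrt(3² + 0²) = sqrt(9 + 0) = sqrt(9) = 3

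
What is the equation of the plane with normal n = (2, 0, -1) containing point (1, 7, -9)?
d = n·P = (2)(1) + (0)(7) + (-1)(-9) = 11
Plane: 2x - z = 11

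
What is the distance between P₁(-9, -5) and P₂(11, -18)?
Using the distance formula: d = sqrt((x₂-x₁)² + (y₂-y₁)²)
dx = 11 - (-9) = 20
dy = (-18) - (-5) = -13
d = sqrt(20² + (-13)²) = sqrt(400 + 169) = sqrt(569) = 23.85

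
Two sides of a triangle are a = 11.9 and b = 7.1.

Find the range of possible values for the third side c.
By the triangle inequality: |a - b| < c < a + b
|11.9 - 7.1| < c < 11.9 + 7.1
4.8 < c < 19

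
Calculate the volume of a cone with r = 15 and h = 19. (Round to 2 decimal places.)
Volume = (1/3) * pi * r² * h
Volume = (1/3) * pi * 15² * 19
Volume = (1/3) * pi * 225 * 19
Volume = (1/3) * pi * 4275
Volume = 4476.77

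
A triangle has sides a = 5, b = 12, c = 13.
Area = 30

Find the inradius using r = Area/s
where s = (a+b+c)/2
s = (5+12+13)/2 = 15
r = Area/s = 30/15 = 2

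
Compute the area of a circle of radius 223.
Area = pi * r²
Area = pi * 223²
Area = pi * 49729
Area = 156228.26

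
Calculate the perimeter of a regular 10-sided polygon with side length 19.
Perimeter = number of sides * side length
Perimeter = 10 * 19
Perimeter = 190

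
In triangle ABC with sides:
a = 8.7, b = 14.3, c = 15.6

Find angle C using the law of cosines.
cos(C) = (a² + b² - c²)/(2ab)
cos(C) = (8.7² + 14.3² - 15.6²)/(2·8.7·14.3) = 36.82/248.82 = 0.147978
C = arccos(0.147978) = 81.49°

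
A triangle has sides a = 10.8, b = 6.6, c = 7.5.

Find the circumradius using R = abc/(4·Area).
s = (a+b+c)/2 = 12.45
Area = √(s(s-a)(s-b)(s-c)) = √(12.45·1.65·5.85·4.95) = 24.3897
R = abc/(4·Area) = (10.8·6.6·7.5)/(4·24.3897) = 534.6/97.5588 = 5.48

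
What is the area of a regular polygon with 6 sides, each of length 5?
For a regular 6-gon with side length s = 5:
Apothem a = s / (2*tan(pi/6)) = 5 / (2*tan(pi/6)) ≈ 4.3301
Perimeter P = 6 * 5 = 30
Area = (1/2) * P * a = (1/2) * 30 * 4.3301 = 64.95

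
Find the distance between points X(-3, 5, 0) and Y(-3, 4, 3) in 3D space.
d = √[(0)² + (-1)² + (3)²] = √10 = 3.162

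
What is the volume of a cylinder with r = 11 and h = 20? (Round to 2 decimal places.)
Volume = pi * r² * h
Volume = pi * 11² * 20
Volume = pi * 121 * 20
Volume = pi * 2420
Volume = 7602.65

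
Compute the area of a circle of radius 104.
Area = pi * r²
Area = pi * 104²
Area = pi * 10816
Area = 33979.47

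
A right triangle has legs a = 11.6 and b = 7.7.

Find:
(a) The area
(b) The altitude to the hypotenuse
(a) Area = ½ab = ½·11.6·7.7 = 44.66
(b) Hypotenuse c = √(11.6² + 7.7²) = √193.85 = 13.923
    Area = ½·c·h_c  →  h_c = 2·Area/c = 2·44.66/13.923 = 6.415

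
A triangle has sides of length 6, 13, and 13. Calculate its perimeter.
Perimeter = sum of all sides
Perimeter = 6 + 13 + 13
Perimeter = 32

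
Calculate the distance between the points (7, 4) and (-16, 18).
Using the distance formula: d = sqrt((x₂-x₁)² + (y₂-y₁)²)
dx = (-16) - 7 = -23
dy = 18 - 4 = 14
d = sqrt((-23)² + 14²) = sqrt(529 + 196) = sqrt(725) = 26.93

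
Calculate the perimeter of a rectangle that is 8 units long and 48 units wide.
Perimeter = 2 * (length + width)
Perimeter = 2 * (8 + 48)
Perimeter = 2 * 56
Perimeter = 112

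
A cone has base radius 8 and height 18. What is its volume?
Volume = (1/3) * pi * r² * h
Volume = (1/3) * pi * 8² * 18
Volume = (1/3) * pi * 64 * 18
Volume = (1/3) * pi * 1152
Volume = 1206.37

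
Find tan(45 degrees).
tan(45 degrees) = 1
Decimal approximation: 1.0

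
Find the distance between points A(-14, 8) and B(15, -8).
Using the distance formula: d = sqrt((x₂-x₁)² + (y₂-y₁)²)
dx = 15 - (-14) = 29
dy = (-8) - 8 = -16
d = sqrt(29² + (-16)²) = sqrt(841 + 256) = sqrt(1097) = 33.12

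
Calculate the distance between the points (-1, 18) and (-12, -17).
Using the distance formula: d = sqrt((x₂-x₁)² + (y₂-y₁)²)
dx = (-12) - (-1) = -11
dy = (-17) - 18 = -35
d = sqrt((-11)² + (-35)²) = sqrt(121 + 1225) = sqrt(1346) = 36.69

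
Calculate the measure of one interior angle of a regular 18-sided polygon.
Interior angle of a regular n-gon = (n-2)*180/n
Interior angle = (18-2)*180/18
Interior angle = 16*180/18
Interior angle = 2880/18
Interior angle = 160 degrees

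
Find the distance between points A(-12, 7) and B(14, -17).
Using the distance formula: d = sqrt((x₂-x₁)² + (y₂-y₁)²)
dx = 14 - (-12) = 26
dy = (-17) - 7 = -24
d = sqrt(26² + (-24)²) = sqrt(676 + 576) = sqrt(1252) = 35.38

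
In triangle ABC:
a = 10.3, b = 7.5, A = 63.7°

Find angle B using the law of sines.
sin(B)/b = sin(A)/a
sin(B) = b·sin(A)/a = 7.5·sin(63.7°)/10.3 = 0.652781
B = arcsin(0.652781) = 40.75°  (b ≤ a, so B ≤ A and the acute solution is unique)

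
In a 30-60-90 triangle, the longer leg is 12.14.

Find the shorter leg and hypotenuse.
In a 30-60-90 triangle, sides are in ratio 1 : √3 : 2.
Long leg = short leg·√3  →  short leg = 12.14/√3 = 7.009
Hypotenuse = 2·(short leg) = 2·12.14/√3 = 14.02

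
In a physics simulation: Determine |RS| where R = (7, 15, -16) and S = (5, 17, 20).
d = √[(-2)² + (2)² + (36)²] = √1304 = 36.11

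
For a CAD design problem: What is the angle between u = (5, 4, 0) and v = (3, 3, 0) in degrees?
u·v = 27, |u|² = 41, |v|² = 18
cos θ = 27/√738 ≈ 0.9939
θ ≈ 6.34°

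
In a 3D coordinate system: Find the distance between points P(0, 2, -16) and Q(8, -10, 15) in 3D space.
d = √[(8)² + (-12)² + (31)²] = √1169 = 34.19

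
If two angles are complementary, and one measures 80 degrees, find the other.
Complementary angles sum to 90 degrees.
Other angle = 90 - 80
Other angle = 10 degrees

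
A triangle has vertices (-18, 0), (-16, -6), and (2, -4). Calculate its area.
Using the coordinate formula: Area = (1/2)|x₁(y₂-y₃) + x₂(y₃-y₁) + x₃(y₁-y₂)|
Area = (1/2)|(-18)((-6)-(-4)) + (-16)((-4)-0) + 2(0-(-6))|
Area = (1/2)|(-18)*(-2) + (-16)*(-4) + 2*6|
Area = (1/2)|36 + 64 + 12|
Area = (1/2)*112 = 56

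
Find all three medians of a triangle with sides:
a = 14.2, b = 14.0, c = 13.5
Using m_x = ½√(2y² + 2z² - x²):
m_a = ½√(2·14.0² + 2·13.5² - 14.2²) = ½√554.86 = 11.78
m_b = ½√(2·14.2² + 2·13.5² - 14.0²) = ½√571.78 = 11.96
m_c = ½√(2·14.2² + 2·14.0² - 13.5²) = ½√613.03 = 12.38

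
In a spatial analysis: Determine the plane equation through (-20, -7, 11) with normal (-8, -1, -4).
d = n·P = (-8)(-20) + (-1)(-7) + (-4)(11) = 123
Plane: -8x - y - 4z = 123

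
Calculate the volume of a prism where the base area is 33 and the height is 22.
Volume = base area * height
Volume = 33 * 22
Volume = 726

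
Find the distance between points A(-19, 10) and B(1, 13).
Using the distance formula: d = sqrt((x₂-x₁)² + (y₂-y₁)²)
dx = 1 - (-19) = 20
dy = 13 - 10 = 3
d = sqrt(20² + 3²) = sqrt(400 + 9) = sqrt(409) = 20.22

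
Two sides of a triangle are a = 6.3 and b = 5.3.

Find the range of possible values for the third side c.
By the triangle inequality: |a - b| < c < a + b
|6.3 - 5.3| < c < 6.3 + 5.3
1 < c < 11.6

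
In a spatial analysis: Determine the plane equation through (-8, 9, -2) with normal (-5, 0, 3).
d = n·P = (-5)(-8) + (0)(9) + (3)(-2) = 34
Plane: -5x + 3z = 34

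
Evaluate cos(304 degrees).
cos(304 degrees) = 0.5592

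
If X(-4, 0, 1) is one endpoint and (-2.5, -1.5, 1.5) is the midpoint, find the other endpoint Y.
Y = (2×(-2.5) - (-4), 2×(-1.5) - 0, 2×1.5 - 1) = (-1, -3, 2)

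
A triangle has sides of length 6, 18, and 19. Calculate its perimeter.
Perimeter = sum of all sides
Perimeter = 6 + 18 + 19
Perimeter = 43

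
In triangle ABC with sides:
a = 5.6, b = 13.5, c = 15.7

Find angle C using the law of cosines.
cos(C) = (a² + b² - c²)/(2ab)
cos(C) = (5.6² + 13.5² - 15.7²)/(2·5.6·13.5) = -32.88/151.2 = -0.217460
C = arccos(-0.217460) = 102.6°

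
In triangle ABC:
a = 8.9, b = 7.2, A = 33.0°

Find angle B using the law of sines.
sin(B)/b = sin(A)/a
sin(B) = b·sin(A)/a = 7.2·sin(33.0°)/8.9 = 0.440607
B = arcsin(0.440607) = 26.14°  (b ≤ a, so B ≤ A and the acute solution is unique)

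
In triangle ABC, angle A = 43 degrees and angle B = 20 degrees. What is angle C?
Sum of angles in a triangle = 180 degrees
Third angle = 180 - 43 - 20
Third angle = 117 degrees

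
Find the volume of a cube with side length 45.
Volume = s³
Volume = 45³
Volume = 91125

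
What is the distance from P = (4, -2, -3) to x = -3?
d = |1(4) + 0(-2) + 0(-3) - (-3)| / √(1² + 0² + 0²) = 7/√1 = 7.0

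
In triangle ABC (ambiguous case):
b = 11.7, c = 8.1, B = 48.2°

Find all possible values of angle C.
sin(C)/c = sin(B)/b  →  sin(C) = c·sin(B)/b = 8.1·sin(48.2°)/11.7 = 0.516099
C₁ = arcsin(0.516099) = 31.07°,  C₂ = 180° - C₁ = 148.93°
Check C₂: A = 180° - 48.2° - 148.93° = -17.13° ≤ 0, rejected
C = 31.07° (one solution)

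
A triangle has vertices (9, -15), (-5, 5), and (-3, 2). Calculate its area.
Using the coordinate formula: Area = (1/2)|x₁(y₂-y₃) + x₂(y₃-y₁) + x₃(y₁-y₂)|
Area = (1/2)|9(5-2) + (-5)(2-(-15)) + (-3)((-15)-5)|
Area = (1/2)|9*3 + (-5)*17 + (-3)*(-20)|
Area = (1/2)|27 + (-85) + 60|
Area = (1/2)*2 = 1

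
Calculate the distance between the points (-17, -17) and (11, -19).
Using the distance formula: d = sqrt((x₂-x₁)² + (y₂-y₁)²)
dx = 11 - (-17) = 28
dy = (-19) - (-17) = -2
d = sqrt(28² + (-2)²) = sqrt(784 + 4) = sqrt(788) = 28.07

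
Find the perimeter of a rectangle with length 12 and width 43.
Perimeter = 2 * (length + width)
Perimeter = 2 * (12 + 43)
Perimeter = 2 * 55
Perimeter = 110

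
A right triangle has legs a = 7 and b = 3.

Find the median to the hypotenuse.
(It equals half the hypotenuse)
Hypotenuse c = √(7² + 3²) = √58 = 7.61577
Median to hypotenuse = c/2 = 3.808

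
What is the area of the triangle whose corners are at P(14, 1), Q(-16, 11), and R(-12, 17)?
Using the coordinate formula: Area = (1/2)|x₁(y₂-y₃) + x₂(y₃-y₁) + x₃(y₁-y₂)|
Area = (1/2)|14(11-17) + (-16)(17-1) + (-12)(1-11)|
Area = (1/2)|14*(-6) + (-16)*16 + (-12)*(-10)|
Area = (1/2)|(-84) + (-256) + 120|
Area = (1/2)*220 = 110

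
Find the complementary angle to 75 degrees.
Complementary angles sum to 90 degrees.
Other angle = 90 - 75
Other angle = 15 degrees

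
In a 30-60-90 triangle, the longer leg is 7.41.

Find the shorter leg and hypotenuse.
In a 30-60-90 triangle, sides are in ratio 1 : √3 : 2.
Long leg = short leg·√3  →  short leg = 7.41/√3 = 4.278
Hypotenuse = 2·(short leg) = 2·7.41/√3 = 8.556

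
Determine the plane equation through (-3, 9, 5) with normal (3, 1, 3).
d = n·P = (3)(-3) + (1)(9) + (3)(5) = 15
Plane: 3x + y + 3z = 15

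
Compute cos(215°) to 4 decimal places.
cos(215 degrees) = -0.8192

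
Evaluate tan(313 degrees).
tan(313 degrees) = -1.0724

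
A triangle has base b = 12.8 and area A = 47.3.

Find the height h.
A = ½bh  →  h = 2A/b
h = 2·47.3/12.8 = 7.391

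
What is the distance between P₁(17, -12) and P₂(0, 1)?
Using the distance formula: d = sqrt((x₂-x₁)² + (y₂-y₁)²)
dx = 0 - 17 = -17
dy = 1 - (-12) = 13
d = sqrt((-17)² + 13²) = sqrt(289 + 169) = sqrt(458) = 21.40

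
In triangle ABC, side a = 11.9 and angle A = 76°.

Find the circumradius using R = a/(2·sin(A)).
R = a/(2·sin(A)) = 11.9/(2·sin(76°))
R = 11.9/(2·0.970296) = 11.9/1.940591 = 6.132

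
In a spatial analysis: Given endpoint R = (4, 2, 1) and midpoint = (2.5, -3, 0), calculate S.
S = (2×2.5 - 4, 2×(-3) - 2, 2×0 - 1) = (1, -8, -1)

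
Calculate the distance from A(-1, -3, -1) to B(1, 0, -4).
d = √[(2)² + (3)² + (-3)²] = √22 = 4.69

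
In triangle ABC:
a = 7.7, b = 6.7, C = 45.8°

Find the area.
Using A = ½ab·sin(C):
A = ½·7.7·6.7·sin(45.8°) = ½·51.59·0.716911 = 18.49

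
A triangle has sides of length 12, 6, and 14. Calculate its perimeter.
Perimeter = sum of all sides
Perimeter = 12 + 6 + 14
Perimeter = 32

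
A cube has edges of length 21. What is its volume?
Volume = s³
Volume = 21³
Volume = 9261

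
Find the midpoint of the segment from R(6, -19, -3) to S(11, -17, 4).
Midpoint = ((6+11)/2, (-19-17)/2, (-3+4)/2) = (8.5, -18, 0.5)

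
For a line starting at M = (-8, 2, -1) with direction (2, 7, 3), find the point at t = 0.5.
P(0.5) = (-8 + 2(0.5), 2 + 7(0.5), -1 + 3(0.5)) = (-7, 5.5, 0.5)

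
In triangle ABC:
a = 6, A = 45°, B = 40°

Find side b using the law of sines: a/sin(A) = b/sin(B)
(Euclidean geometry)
b = a·sin(B)/sin(A) = 6·sin(40°)/sin(45°)
b = 6·0.642788/0.707107 = 5.454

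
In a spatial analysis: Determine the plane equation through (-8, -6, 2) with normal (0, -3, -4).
d = n·P = (0)(-8) + (-3)(-6) + (-4)(2) = 10
Plane: -3y - 4z = 10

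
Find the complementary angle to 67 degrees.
Complementary angles sum to 90 degrees.
Other angle = 90 - 67
Other angle = 23 degrees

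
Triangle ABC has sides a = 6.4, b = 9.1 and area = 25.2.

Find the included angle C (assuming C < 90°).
Area = ½ab·sin(C)  →  sin(C) = 2·Area/(ab)
sin(C) = 2·25.2/(6.4·9.1) = 0.865385
C = arcsin(0.865385) = 59.93°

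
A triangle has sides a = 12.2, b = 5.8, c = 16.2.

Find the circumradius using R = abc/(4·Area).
s = (a+b+c)/2 = 17.1
Area = √(s(s-a)(s-b)(s-c)) = √(17.1·4.9·11.3·0.9) = 29.1915
R = abc/(4·Area) = (12.2·5.8·16.2)/(4·29.1915) = 1146.312/116.766 = 9.817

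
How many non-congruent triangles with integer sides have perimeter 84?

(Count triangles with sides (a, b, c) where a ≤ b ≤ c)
With a ≤ b ≤ c and a + b + c = 84, the triangle inequality a + b > c gives c < 84/2, so c ≤ 41.
Iterate a from 1 to ⌊p/3⌋ = 28; for each a, b ranges from a to ⌊(p−a)/2⌋ with c = p − a − b, keeping only c ≥ b.
Triples: (2, 41, 41), (3, 40, 41), (4, 39, 41), …
Count = 147 triangles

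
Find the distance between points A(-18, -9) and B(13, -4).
Using the distance formula: d = sqrt((x₂-x₁)² + (y₂-y₁)²)
dx = 13 - (-18) = 31
dy = (-4) - (-9) = 5
d = sqrt(31² + 5²) = sqrt(961 + 25) = sqrt(986) = 31.40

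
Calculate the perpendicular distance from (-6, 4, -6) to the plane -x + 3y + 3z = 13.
d = |(-1)(-6) + 3(4) + 3(-6) - (13)| / √((-1)² + 3² + 3²) = 13/√19 = 2.982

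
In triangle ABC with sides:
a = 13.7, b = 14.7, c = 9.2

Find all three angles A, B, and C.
By the law of cosines:
cos(A) = (b² + c² - a²)/(2bc) = 0.417924  →  A = 65.3°
cos(B) = (a² + c² - b²)/(2ac) = 0.223104  →  B = 77.11°
cos(C) = (a² + b² - c²)/(2ab) = 0.792343  →  C = 37.59°
Check: A + B + C = 180.0° ✓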